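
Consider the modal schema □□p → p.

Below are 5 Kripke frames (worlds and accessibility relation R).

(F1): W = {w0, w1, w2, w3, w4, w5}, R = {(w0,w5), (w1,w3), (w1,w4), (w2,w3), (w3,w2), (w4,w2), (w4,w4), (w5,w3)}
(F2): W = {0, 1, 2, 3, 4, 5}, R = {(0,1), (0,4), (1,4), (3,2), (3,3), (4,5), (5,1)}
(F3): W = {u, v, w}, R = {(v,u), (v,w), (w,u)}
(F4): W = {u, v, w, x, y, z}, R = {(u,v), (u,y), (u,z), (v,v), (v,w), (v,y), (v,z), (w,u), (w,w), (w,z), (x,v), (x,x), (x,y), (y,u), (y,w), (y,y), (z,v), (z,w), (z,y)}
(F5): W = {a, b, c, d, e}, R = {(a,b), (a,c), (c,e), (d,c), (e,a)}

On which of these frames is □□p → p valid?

Frame correspondent (Sahlqvist): ∀x ∃w (xR²w ∧ x = w) — i.e. a generalized confluence (Geach) condition.
(F1): fails — at w0 but no w with w0R²w and w0=w.
(F2): fails — at 0 but no w with 0R²w and 0=w.
(F3): fails — at u but no t with uR²t and u=t.
(F4): ✓.
(F5): fails — at a but no w with aR²w and a=w.

(F4)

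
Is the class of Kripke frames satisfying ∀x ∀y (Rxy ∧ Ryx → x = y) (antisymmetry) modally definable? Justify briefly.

Modal frame validity is preserved under surjective bounded morphisms.
The 6-cycle (worlds s,t,u,v,w,x with s→t→u→v→w→x→s) is antisymmetric. Sending even-indexed worlds to s and odd-indexed worlds to t is a surjective bounded morphism onto the two-world frame with s↔t, which is not antisymmetric.
So no modal formula (or set of formulas) defines exactly the antisymmetric frames.

Not modally definable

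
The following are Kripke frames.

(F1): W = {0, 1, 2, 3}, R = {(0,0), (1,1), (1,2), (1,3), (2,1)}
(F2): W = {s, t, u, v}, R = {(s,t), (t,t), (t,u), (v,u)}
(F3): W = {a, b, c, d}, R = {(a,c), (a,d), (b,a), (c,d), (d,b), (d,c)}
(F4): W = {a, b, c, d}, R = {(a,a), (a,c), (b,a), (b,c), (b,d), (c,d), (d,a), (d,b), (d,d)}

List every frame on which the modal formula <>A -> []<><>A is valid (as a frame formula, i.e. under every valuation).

The schema corresponds to a generalized confluence (Geach) condition: forall x forall y forall z ((xRy & xRz) -> exists w (y = w & z R^2 w)).
(F1): fails — 1R1, 1R3 but no w with 1=w and 3R²w.
(F2): fails — tRt, tRu but no w with t=w and uR²w.
(F3): fails — aRc, aRd but no w with c=w and dR²w.
(F4): fails — aRc, aRc but no w with c=w and cR²w.

none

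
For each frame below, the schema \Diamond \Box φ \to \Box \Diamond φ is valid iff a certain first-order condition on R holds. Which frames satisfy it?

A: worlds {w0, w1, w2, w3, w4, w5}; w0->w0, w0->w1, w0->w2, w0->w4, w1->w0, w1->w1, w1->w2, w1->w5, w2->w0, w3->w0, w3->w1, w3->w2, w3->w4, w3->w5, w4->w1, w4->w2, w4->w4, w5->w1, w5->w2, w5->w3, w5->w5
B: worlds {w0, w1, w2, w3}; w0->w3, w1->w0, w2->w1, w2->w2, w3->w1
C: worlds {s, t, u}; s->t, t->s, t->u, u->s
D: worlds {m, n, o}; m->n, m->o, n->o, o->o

D

The schema corresponds to convergence: \forall x \forall y \forall z (Rxy \wedge Rxz \to \exists w (Ryw \wedge Rzw)).
A: fails — Rw0w4 and Rw0w2 but w4 and w2 have no common successor.
B: fails — Rw2w2 and Rw2w1 but w2 and w1 have no common successor.
C: fails — Rtu and Rts but u and s have no common successor.
D: satisfies the condition.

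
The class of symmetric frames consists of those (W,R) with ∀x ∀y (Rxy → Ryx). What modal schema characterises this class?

p → □◇p

The condition is symmetry. The B schema p → □◇p defines it.
Suppose p→□◇p is valid. Take Rxy and set V(p)={x}. Then p at x, so □◇p at x, so ◇p at y, so some z with Ryz has p; z=x, i.e. Ryx.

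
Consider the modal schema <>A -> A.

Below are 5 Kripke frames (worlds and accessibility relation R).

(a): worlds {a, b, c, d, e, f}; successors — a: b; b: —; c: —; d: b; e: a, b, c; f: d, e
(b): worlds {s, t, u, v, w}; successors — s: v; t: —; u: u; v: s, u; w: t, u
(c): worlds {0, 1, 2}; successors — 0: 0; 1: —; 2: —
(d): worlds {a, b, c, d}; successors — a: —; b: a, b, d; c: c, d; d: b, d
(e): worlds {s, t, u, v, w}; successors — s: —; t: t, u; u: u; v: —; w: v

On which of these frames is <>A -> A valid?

(c)

Frame correspondent (Sahlqvist): forall x forall y (xRy -> exists w (y = w & x = w)) — i.e. a generalized confluence (Geach) condition.
(a): fails — aRb but b ≠ a.
(b): fails — sRv but v ≠ s.
(c): ✓.
(d): fails — bRa but a ≠ b.
(e): fails — tRu but u ≠ t.
Valid on: (c).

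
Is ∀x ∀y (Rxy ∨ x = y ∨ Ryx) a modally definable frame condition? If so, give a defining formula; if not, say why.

Not modally definable

If a class were modally definable it would be closed under disjoint unions (Goldblatt–Thomason).
Take 2 disjoint single-world reflexive frames: each is trivially connected, but their disjoint union has 2 worlds with no edge between distinct components, so it is not connected.
So the class is not modally definable.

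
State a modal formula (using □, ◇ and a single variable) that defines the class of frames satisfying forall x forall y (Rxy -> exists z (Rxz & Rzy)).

□□s → □s

This is density; the standard corresponding axiom is C4: □□s → □s.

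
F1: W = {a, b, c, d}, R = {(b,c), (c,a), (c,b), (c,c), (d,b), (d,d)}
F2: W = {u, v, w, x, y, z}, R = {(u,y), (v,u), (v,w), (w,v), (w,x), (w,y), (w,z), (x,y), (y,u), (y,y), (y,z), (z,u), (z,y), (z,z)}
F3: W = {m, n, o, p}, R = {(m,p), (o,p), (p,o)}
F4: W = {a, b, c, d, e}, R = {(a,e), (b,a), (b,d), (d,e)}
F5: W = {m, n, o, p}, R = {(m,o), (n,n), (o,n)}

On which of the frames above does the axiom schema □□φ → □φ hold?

F1

Frame correspondent (Sahlqvist): ∀x ∀y (Rxy → ∃z (Rxz ∧ Rzy)) — i.e. density.
F1: holds.
F2: fails — Rwx but no t with Rwt and Rtx.
F3: fails — Rop but no z with Roz and Rzp.
F4: fails — Rba but no z with Rbz and Rza.
F5: fails — Rmo but no z with Rmz and Rzo.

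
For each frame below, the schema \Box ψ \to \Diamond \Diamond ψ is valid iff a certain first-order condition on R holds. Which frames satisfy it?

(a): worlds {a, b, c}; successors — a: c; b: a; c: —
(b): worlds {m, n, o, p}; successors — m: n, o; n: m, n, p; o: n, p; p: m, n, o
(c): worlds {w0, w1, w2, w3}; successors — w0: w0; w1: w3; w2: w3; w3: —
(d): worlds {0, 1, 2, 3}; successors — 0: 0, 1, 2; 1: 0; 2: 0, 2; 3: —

Frame correspondent (Sahlqvist): \forall x \exists w (xRw \wedge x R^2 w) — i.e. a generalized confluence (Geach) condition.
(a): fails — at a but no w with aRw and aR²w.
(b): satisfies the condition.
(c): fails — at w1 but no w with w1Rw and w1R²w.
(d): fails — at 3 but no w with 3Rw and 3R²w.

(b)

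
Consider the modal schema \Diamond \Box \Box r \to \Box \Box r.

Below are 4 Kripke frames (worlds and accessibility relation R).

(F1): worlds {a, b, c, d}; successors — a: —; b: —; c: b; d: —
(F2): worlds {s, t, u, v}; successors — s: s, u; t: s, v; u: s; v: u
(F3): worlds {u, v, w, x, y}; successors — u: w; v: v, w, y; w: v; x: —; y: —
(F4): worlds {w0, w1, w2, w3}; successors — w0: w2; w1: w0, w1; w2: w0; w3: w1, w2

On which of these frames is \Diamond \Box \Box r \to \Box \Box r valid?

(F1)

This is the axiom for a generalized confluence (Geach) condition; its first-order frame correspondent is \forall x \forall y \forall z ((xRy \wedge x R^2 z) \to \exists w (y R^2 w \wedge z = w)).
(F1): condition met.
(F2): fails — tRv, tR²u but no w with vR²w and u=w.
(F3): fails — vRy, vR²v but no t with yR²t and v=t.
(F4): fails — w0Rw2, w0R²w0 but no w with w2R²w and w0=w.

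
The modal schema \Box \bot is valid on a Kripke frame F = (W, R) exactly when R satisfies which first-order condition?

emptiness of R: \forall x \forall y \neg Rxy

This schema is the Ver axiom.
It corresponds to emptiness of R: \forall x \forall y \neg Rxy.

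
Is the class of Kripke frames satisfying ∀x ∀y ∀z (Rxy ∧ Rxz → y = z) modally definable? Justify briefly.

This is a Sahlqvist condition; the CD axiom ◇p → □p defines it.
Suppose ◇p→□p is valid. Take Rxy, Rxz and set V(p)={y}. Then ◇p at x, so □p at x, so p at z, i.e. z=y.

Definable; ◇p → □p defines it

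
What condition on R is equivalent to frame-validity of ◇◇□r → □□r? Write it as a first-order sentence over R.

This is a Sahlqvist (Geach-type) schema ◇^2□^1r → □^2◇^0r.
First-order correspondent: ∀x ∀y ∀z ((xR²y ∧ xR²z) → ∃w (yRw ∧ z = w)).

∀x ∀y ∀z ((xR²y ∧ xR²z) → ∃w (yRw ∧ z = w))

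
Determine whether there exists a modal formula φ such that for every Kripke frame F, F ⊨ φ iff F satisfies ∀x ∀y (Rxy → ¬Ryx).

No

Modal frame validity is preserved under surjective bounded morphisms.
The 5-cycle (worlds a,b,c,d,e with a→b→c→d→e→a) is asymmetric. Mapping every world to a single reflexive point • is a surjective bounded morphism, and the reflexive point is not asymmetric (R•• but asymmetry requires ¬R••).
So the class is not modally definable.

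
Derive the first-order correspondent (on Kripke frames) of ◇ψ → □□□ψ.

∀x ∀y ∀z ((xRy ∧ xR³z) → ∃w (y = w ∧ z = w))

This is a Sahlqvist (Geach-type) schema ◇^1□^0ψ → □^3◇^0ψ.
Minimal-valuation argument: fix x; take any y with xR^1y and any z with xR^3z. Set V(ψ) to the set of worlds R-reachable from y in exactly 0 steps. Then □^0ψ holds at y, so the antecedent holds at x; validity forces ◇^0ψ at z, giving a w with zR^0w and yR^0w.
First-order correspondent: ∀x ∀y ∀z ((xRy ∧ xR³z) → ∃w (y = w ∧ z = w)).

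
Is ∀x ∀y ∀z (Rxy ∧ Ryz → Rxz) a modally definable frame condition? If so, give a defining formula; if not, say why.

Yes: it is transitivity, defined by the 4 schema □q → □□q.
Suppose □q→□□q is valid. Take Rxy, Ryz and set V(q)={w : Rxw}. Then □q at x, so □□q at x, so □q at y, so q at z, i.e. Rxz.

Yes — defined by □q → □□q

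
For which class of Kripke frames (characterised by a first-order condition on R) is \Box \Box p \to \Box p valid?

Suppose □□p→□p is valid. Take Rxy and set V(p)={w : xR²w}. Then □□p at x, so □p at x, so p at y, i.e. ∃z(Rxz∧Rzy).

density: \forall x \forall y (Rxy \to \exists z (Rxz \wedge Rzy))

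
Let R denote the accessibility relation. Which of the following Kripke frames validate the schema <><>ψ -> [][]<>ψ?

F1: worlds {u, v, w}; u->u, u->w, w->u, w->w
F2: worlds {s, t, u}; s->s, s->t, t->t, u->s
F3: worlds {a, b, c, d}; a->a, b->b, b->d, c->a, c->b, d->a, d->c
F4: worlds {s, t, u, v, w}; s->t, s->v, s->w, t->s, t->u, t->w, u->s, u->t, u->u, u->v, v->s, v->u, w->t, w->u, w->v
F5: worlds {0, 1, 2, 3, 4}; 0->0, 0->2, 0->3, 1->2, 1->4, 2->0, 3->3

F1

The schema corresponds to a generalized confluence (Geach) condition: forall x forall y forall z ((x R^2 y & x R^2 z) -> exists w (y = w & zRw)).
F1: condition met.
F2: fails — sR²s, sR²t but no w with s=w and tRw.
F3: fails — bR²a, bR²b but no w with a=w and bRw.
F4: fails — sR²s, sR²s but no w* with s=w* and sRw*.
F5: fails — 0R²0, 0R²3 but no w with 0=w and 3Rw.
Valid on: F1.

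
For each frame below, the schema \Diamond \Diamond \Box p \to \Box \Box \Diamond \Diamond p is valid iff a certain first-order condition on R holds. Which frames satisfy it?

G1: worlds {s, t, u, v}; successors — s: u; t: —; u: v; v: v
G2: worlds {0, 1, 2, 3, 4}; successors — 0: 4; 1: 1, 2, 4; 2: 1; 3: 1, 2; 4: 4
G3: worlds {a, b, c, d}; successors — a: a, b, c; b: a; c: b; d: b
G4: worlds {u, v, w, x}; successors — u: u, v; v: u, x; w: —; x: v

G1

Frame correspondent (Sahlqvist): \forall x \forall y \forall z ((x R^2 y \wedge x R^2 z) \to \exists w (yRw \wedge z R^2 w)) — i.e. a generalized confluence (Geach) condition.
G1: holds.
G2: fails — 1R²2, 1R²4 but no w with 2Rw and 4R²w.
G3: fails — aR²c, aR²c but no w with cRw and cR²w.
G4: fails — uR²x, uR²x but no t with xRt and xR²t.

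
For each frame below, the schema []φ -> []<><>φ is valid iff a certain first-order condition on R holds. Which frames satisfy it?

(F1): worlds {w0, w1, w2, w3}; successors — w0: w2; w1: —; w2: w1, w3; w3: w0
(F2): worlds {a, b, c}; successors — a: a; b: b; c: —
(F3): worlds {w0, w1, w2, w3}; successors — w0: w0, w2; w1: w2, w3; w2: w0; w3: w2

Frame correspondent (Sahlqvist): forall x forall z (xRz -> exists w (xRw & z R^2 w)) — i.e. a generalized confluence (Geach) condition.
(F1): fails — w0Rw2 but no w with w0Rw and w2R²w.
(F2): holds.
(F3): fails — w1Rw3 but no w with w1Rw and w3R²w.
Valid on: (F2).

(F2)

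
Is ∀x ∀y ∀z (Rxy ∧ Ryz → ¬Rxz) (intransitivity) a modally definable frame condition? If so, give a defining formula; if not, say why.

Not modally definable

Any modally definable frame class is closed under surjective bounded morphisms.
The 3-cycle (worlds a,b,c with a→b→c→a) is intransitive. Mapping every world to a single reflexive point • is a surjective bounded morphism; the reflexive point is not intransitive (R••∧R•• but R••).
So no modal formula (or set of formulas) defines exactly the intransitive frames.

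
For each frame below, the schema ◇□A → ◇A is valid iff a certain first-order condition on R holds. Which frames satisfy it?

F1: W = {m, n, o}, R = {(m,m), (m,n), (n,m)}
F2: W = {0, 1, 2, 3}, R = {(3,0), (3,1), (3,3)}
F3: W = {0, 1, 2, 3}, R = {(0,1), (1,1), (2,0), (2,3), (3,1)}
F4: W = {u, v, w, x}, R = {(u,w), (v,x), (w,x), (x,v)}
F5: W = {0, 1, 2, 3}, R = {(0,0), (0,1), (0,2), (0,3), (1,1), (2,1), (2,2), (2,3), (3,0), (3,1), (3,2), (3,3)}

F1, F5

This is the axiom for a generalized confluence (Geach) condition; its first-order frame correspondent is ∀x ∀y (xRy → ∃w (yRw ∧ xRw)).
F1: satisfies the condition.
F2: fails — 3R0 but no w with 0Rw and 3Rw.
F3: fails — 2R0 but no w with 0Rw and 2Rw.
F4: fails — uRw but no t with wRt and uRt.
F5: satisfies the condition.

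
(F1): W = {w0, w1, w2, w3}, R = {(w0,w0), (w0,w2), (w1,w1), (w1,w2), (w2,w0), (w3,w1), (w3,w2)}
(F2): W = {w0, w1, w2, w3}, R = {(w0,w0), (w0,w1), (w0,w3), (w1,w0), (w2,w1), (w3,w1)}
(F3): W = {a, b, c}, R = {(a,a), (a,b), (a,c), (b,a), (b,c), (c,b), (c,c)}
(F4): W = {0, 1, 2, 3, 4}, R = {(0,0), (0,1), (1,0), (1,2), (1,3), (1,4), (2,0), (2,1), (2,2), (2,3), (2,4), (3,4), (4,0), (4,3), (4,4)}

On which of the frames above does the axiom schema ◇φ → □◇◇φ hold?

(F3)

Frame correspondent (Sahlqvist): ∀x ∀y ∀z ((xRy ∧ xRz) → ∃w (y = w ∧ zR²w)) — i.e. a generalized confluence (Geach) condition.
(F1): fails — w1Rw1, w1Rw2 but no w with w1=w and w2R²w.
(F2): fails — w0Rw1, w0Rw3 but no w with w1=w and w3R²w.
(F3): condition met.
(F4): fails — 1R2, 1R3 but no w with 2=w and 3R²w.
Valid on: (F3).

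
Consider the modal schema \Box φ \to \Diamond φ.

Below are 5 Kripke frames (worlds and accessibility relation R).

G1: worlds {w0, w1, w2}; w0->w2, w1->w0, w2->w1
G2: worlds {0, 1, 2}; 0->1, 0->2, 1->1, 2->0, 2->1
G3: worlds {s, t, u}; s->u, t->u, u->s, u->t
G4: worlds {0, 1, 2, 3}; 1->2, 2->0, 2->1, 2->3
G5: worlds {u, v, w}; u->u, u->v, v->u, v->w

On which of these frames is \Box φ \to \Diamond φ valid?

The schema corresponds to seriality: \forall x \exists y Rxy.
G1: condition met.
G2: condition met.
G3: condition met.
G4: fails — world 0 has no successor.
G5: fails — world w has no successor.

G1, G2, G3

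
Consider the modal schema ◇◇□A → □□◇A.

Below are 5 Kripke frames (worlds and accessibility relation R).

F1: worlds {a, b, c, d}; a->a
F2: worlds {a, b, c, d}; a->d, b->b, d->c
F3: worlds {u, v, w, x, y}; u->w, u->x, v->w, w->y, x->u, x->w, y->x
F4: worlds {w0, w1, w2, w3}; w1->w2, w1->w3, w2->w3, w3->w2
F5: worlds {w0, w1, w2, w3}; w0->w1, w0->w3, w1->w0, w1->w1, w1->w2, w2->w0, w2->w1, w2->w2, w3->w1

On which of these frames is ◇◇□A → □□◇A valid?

This is the axiom for a generalized confluence (Geach) condition; its first-order frame correspondent is ∀x ∀y ∀z ((xR²y ∧ xR²z) → ∃w (yRw ∧ zRw)).
F1: ✓.
F2: fails — aR²c, aR²c but no w with cRw and cRw.
F3: fails — uR²u, uR²w but no t with uRt and wRt.
F4: fails — w1R²w2, w1R²w3 but no w with w2Rw and w3Rw.
F5: ✓.

F1, F5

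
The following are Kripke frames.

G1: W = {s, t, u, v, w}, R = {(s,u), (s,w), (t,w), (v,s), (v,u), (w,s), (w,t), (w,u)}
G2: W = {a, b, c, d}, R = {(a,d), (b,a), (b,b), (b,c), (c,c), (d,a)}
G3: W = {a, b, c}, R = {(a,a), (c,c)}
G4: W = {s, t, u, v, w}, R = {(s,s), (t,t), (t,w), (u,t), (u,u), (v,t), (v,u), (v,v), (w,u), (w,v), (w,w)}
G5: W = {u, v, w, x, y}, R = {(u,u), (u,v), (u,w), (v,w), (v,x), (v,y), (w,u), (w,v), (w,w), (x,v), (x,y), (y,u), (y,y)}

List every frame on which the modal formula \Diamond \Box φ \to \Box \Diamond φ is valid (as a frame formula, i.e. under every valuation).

The schema corresponds to convergence: \forall x \forall y \forall z (Rxy \wedge Rxz \to \exists w (Ryw \wedge Rzw)).
G1: fails — Rsw and Rsu but w and u have no common successor.
G2: fails — Rbc and Rba but c and a have no common successor.
G3: satisfies the condition.
G4: satisfies the condition.
G5: satisfies the condition.

G3, G4, G5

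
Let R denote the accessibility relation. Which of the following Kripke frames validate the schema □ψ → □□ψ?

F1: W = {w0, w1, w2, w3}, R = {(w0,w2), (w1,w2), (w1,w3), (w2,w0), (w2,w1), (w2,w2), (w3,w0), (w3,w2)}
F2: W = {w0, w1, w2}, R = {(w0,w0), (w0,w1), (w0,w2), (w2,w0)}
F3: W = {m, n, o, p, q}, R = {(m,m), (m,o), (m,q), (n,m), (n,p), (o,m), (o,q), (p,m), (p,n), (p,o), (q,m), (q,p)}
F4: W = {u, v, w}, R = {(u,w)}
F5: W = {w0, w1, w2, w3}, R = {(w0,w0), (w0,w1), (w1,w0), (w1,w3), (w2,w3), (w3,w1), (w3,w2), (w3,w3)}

The schema corresponds to transitivity: ∀x ∀y ∀z (Rxy ∧ Ryz → Rxz).
F1: fails — Rw1w2 and Rw2w1 but not Rw1w1.
F2: fails — Rw2w0 and Rw0w1 but not Rw2w1.
F3: fails — Rom and Rmo but not Roo.
F4: satisfies the condition.
F5: fails — Rw1w0 and Rw0w1 but not Rw1w1.

F4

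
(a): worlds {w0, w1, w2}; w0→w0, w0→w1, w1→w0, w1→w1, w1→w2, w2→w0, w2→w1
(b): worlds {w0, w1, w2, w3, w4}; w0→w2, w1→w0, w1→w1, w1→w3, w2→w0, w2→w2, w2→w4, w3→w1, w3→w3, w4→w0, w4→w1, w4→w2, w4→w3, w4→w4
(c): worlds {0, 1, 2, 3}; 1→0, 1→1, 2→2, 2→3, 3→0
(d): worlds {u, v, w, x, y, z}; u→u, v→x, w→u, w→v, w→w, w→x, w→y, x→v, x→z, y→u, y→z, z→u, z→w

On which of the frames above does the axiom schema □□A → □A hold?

The schema corresponds to density: ∀x ∀y (Rxy → ∃z (Rxz ∧ Rzy)).
(a): ✓.
(b): ✓.
(c): fails — R30 but no z with R3z and Rz0.
(d): fails — Rvx but no t with Rvt and Rtx.
Valid on: (a), (b).

(a), (b)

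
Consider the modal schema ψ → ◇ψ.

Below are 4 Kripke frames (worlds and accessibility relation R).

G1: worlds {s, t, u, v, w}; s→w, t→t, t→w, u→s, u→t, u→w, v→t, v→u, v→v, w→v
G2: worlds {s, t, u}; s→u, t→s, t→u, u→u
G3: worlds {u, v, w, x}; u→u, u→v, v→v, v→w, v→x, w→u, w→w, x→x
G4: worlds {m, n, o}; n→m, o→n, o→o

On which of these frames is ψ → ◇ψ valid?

This is the axiom for reflexivity; its first-order frame correspondent is ∀x Rxx.
G1: fails — world s does not see itself.
G2: fails — world s does not see itself.
G3: ✓.
G4: fails — world m does not see itself.
Valid on: G3.

G3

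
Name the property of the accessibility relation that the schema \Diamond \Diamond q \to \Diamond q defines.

This is a form of the 4 axiom.
Its frame correspondent is transitivity — \forall x \forall y \forall z (Rxy \wedge Ryz \to Rxz).

Transitivity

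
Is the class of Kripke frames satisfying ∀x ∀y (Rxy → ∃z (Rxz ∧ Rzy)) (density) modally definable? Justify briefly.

Definable; □□q → □q defines it

Yes: it is density, defined by the C4 schema □□q → □q.
Suppose □□q→□q is valid. Take Rxy and set V(q)={w : xR²w}. Then □□q at x, so □q at x, so q at y, i.e. ∃z(Rxz∧Rzy).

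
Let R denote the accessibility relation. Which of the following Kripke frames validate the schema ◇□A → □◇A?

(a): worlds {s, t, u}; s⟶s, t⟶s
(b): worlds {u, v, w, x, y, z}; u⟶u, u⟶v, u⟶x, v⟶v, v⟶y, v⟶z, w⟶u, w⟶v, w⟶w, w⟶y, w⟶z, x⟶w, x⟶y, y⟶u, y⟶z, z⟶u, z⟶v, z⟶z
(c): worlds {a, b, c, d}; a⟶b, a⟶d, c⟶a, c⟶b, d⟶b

This is the axiom for convergence; its first-order frame correspondent is ∀x ∀y ∀z (Rxy ∧ Rxz → ∃w (Ryw ∧ Rzw)).
(a): ✓.
(b): fails — Ruu and Rux but u and x have no common successor.
(c): fails — Rab and Rab but b and b have no common successor.
Valid on: (a).

(a)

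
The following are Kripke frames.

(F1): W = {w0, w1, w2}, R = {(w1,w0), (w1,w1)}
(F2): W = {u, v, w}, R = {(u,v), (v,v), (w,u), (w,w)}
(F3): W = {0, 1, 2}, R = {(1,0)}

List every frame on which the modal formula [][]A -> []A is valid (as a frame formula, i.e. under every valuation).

(F1), (F2)

This is the axiom for density; its first-order frame correspondent is forall x forall y (Rxy -> exists z (Rxz & Rzy)).
(F1): condition met.
(F2): condition met.
(F3): fails — R10 but no z with R1z and Rz0.
Valid on: (F1), (F2).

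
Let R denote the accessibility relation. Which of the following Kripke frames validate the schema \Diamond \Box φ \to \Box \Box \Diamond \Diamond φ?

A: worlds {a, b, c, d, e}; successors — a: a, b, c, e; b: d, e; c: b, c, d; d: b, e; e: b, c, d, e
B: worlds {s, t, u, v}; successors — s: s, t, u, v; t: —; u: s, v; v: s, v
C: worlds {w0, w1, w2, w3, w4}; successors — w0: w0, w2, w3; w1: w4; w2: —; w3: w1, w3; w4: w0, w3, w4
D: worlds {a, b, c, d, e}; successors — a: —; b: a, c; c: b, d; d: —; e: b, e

The schema corresponds to a generalized confluence (Geach) condition: \forall x \forall y \forall z ((xRy \wedge x R^2 z) \to \exists w (yRw \wedge z R^2 w)).
A: condition met.
B: fails — sRs, sR²t but no w with sRw and tR²w.
C: fails — w0Rw0, w0R²w2 but no w with w0Rw and w2R²w.
D: fails — bRa, bR²b but no w with aRw and bR²w.

A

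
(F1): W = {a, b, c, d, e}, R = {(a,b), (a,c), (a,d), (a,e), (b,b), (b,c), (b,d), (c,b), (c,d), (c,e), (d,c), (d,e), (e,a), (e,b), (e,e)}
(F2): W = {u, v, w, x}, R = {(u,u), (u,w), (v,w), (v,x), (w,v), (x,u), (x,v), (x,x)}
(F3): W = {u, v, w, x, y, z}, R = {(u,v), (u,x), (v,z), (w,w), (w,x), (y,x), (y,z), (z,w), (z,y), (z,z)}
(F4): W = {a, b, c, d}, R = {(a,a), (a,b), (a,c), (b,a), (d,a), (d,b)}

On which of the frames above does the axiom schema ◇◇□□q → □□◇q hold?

The schema corresponds to a generalized confluence (Geach) condition: ∀x ∀y ∀z ((xR²y ∧ xR²z) → ∃w (yR²w ∧ zRw)).
(F1): ✓.
(F2): fails — uR²w, uR²w but no t with wR²t and wRt.
(F3): fails — wR²w, wR²x but no t with wR²t and xRt.
(F4): fails — aR²a, aR²c but no w with aR²w and cRw.

(F1)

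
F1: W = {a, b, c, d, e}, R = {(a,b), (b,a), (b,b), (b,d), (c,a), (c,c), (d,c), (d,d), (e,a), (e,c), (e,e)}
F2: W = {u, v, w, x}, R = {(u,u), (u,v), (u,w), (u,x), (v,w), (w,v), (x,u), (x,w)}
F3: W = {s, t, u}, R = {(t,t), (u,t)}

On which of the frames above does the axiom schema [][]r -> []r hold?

This is the axiom for density; its first-order frame correspondent is forall x forall y (Rxy -> exists z (Rxz & Rzy)).
F1: satisfies the condition.
F2: fails — Rvw but no z with Rvz and Rzw.
F3: satisfies the condition.
Valid on: F1, F3.

F1, F3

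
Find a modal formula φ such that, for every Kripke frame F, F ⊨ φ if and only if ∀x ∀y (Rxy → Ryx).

q → □◇q

The condition is symmetry. The B schema q → □◇q defines it.
Suppose q→□◇q is valid. Take Rxy and set V(q)={x}. Then q at x, so □◇q at x, so ◇q at y, so some z with Ryz has q; z=x, i.e. Ryx.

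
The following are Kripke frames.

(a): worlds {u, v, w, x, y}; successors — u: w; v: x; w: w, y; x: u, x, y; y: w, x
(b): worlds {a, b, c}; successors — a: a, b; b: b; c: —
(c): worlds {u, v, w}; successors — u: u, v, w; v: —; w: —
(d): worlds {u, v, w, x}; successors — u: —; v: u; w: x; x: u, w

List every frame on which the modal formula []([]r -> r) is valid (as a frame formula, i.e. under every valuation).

(b)

Frame correspondent (Sahlqvist): forall x forall y (Rxy -> Ryy) — i.e. shift-reflexivity.
(a): fails — Rxu but not Ruu.
(b): holds.
(c): fails — Ruv but not Rvv.
(d): fails — Rxw but not Rww.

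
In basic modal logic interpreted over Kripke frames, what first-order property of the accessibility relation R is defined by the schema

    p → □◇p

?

Suppose p→□◇p is valid. Take Rxy and set V(p)={x}. Then p at x, so □◇p at x, so ◇p at y, so some z with Ryz has p; z=x, i.e. Ryx.

symmetry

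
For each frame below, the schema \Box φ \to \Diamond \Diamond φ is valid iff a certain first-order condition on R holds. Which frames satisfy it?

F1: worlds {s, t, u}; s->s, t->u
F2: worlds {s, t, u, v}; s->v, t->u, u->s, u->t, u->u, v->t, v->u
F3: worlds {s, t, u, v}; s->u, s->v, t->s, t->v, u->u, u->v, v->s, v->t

F3

The schema corresponds to a generalized confluence (Geach) condition: \forall x \exists w (xRw \wedge x R^2 w).
F1: fails — at t but no w with tRw and tR²w.
F2: fails — at s but no w with sRw and sR²w.
F3: ✓.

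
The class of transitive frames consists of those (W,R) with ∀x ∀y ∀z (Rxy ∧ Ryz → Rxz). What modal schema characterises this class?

A defining formula is □ψ → □□ψ (the 4 axiom).
Suppose □ψ→□□ψ is valid. Take Rxy, Ryz and set V(ψ)={w : Rxw}. Then □ψ at x, so □□ψ at x, so □ψ at y, so ψ at z, i.e. Rxz.

□ψ → □□ψ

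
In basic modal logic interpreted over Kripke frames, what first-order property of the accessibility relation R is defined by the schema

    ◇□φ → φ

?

Symmetry

This is frame-equivalent to φ → □◇φ (substitute ¬φ for φ and contrapose).
Suppose φ→□◇φ is valid. Take Rxy and set V(φ)={x}. Then φ at x, so □◇φ at x, so ◇φ at y, so some z with Ryz has φ; z=x, i.e. Ryx.
Conversely, on a frame with symmetry the schema holds at every world under every valuation.
So the correspondent is symmetry.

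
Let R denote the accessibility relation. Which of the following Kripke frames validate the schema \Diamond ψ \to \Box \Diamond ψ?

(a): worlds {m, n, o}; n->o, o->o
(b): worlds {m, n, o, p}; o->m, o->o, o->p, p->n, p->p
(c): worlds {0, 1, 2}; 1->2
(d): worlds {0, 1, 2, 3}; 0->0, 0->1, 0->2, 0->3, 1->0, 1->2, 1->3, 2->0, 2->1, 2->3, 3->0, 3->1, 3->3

This is the axiom for the Euclidean property; its first-order frame correspondent is \forall x \forall y \forall z (Rxy \wedge Rxz \to Ryz).
(a): holds.
(b): fails — Rom and Rom but not Rmm.
(c): fails — R12 and R12 but not R22.
(d): fails — R02 and R02 but not R22.
Valid on: (a).

(a)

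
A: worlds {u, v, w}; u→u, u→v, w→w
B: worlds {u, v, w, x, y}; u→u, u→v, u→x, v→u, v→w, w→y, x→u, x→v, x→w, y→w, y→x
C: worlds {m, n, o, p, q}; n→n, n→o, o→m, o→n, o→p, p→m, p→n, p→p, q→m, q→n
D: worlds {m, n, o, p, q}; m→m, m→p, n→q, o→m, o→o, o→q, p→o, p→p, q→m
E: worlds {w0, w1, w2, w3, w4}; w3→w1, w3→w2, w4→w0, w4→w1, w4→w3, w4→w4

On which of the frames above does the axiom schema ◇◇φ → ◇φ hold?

A

Frame correspondent (Sahlqvist): ∀x ∀y (xR²y → ∃w (y = w ∧ xRw)) — i.e. a generalized confluence (Geach) condition.
A: ✓.
B: fails — uR²w but no t with w=t and uRt.
C: fails — nR²m but no w with m=w and nRw.
D: fails — mR²o but no w with o=w and mRw.
E: fails — w4R²w2 but no w with w2=w and w4Rw.
Valid on: A.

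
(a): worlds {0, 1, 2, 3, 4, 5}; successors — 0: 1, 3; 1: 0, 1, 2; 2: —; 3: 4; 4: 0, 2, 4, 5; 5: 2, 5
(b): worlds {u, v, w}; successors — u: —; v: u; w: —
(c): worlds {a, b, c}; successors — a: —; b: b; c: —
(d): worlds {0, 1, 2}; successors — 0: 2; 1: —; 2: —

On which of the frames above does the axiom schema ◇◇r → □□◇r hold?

Frame correspondent (Sahlqvist): ∀x ∀y ∀z ((xR²y ∧ xR²z) → ∃w (y = w ∧ zRw)) — i.e. a generalized confluence (Geach) condition.
(a): fails — 0R²0, 0R²0 but no w with 0=w and 0Rw.
(b): ✓.
(c): ✓.
(d): ✓.

(b), (c), (d)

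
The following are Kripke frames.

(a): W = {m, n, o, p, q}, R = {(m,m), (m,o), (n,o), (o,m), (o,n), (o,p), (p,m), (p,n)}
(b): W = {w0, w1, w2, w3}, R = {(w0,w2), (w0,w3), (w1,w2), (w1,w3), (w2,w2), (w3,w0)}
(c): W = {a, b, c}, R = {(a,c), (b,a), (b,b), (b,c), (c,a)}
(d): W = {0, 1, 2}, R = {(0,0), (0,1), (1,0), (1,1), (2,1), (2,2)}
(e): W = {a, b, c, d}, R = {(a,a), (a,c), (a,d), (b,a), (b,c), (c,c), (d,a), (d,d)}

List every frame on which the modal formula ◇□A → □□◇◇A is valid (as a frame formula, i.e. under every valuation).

(d)

Frame correspondent (Sahlqvist): ∀x ∀y ∀z ((xRy ∧ xR²z) → ∃w (yRw ∧ zR²w)) — i.e. a generalized confluence (Geach) condition.
(a): fails — oRn, oR²n but no w with nRw and nR²w.
(b): fails — w0Rw3, w0R²w2 but no w with w3Rw and w2R²w.
(c): fails — bRa, bR²a but no w with aRw and aR²w.
(d): condition met.
(e): fails — aRd, aR²c but no w with dRw and cR²w.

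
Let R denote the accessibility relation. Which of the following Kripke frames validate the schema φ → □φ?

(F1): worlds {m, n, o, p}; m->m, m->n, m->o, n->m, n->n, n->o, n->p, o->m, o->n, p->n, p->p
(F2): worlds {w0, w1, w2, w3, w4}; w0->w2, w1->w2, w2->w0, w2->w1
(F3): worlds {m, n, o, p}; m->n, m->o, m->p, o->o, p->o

none

Frame correspondent (Sahlqvist): ∀x ∀z (xRz → ∃w (x = w ∧ z = w)) — i.e. a generalized confluence (Geach) condition.
(F1): fails — mRn but m ≠ n.
(F2): fails — w0Rw2 but w0 ≠ w2.
(F3): fails — mRn but m ≠ n.
Valid on no frame.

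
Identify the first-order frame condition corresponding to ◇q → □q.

Partial functionality

This is the CD axiom.
It corresponds to partial functionality: ∀x ∀y ∀z (Rxy ∧ Rxz → y = z).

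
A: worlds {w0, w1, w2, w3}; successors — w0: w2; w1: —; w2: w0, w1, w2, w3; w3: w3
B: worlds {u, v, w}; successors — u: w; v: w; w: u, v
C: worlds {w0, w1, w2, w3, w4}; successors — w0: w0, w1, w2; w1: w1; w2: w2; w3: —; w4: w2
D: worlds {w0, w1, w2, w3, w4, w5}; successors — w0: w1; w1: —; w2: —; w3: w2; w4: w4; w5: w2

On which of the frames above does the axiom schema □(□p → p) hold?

C

The schema corresponds to shift-reflexivity: ∀x ∀y (Rxy → Ryy).
A: fails — Rw2w1 but not Rw1w1.
B: fails — Rwu but not Ruu.
C: condition met.
D: fails — Rw0w1 but not Rw1w1.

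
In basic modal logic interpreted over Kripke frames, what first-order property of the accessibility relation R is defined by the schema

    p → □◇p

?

symmetry

This schema is the B axiom.
It corresponds to symmetry: ∀x ∀y (Rxy → Ryx).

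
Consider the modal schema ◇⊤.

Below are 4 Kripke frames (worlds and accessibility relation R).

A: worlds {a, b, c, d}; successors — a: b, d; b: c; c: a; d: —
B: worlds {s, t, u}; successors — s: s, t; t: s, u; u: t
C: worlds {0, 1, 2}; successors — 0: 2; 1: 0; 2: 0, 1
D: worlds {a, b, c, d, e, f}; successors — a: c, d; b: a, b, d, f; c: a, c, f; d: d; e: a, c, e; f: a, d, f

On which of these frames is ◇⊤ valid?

B, C, D

Frame correspondent (Sahlqvist): ∀x ∃y Rxy — i.e. seriality.
A: fails — world d has no successor.
B: ✓.
C: ✓.
D: ✓.
Valid on: B, C, D.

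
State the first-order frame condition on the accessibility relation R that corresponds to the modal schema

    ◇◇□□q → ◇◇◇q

∀x ∀y (xR²y → ∃w (yR²w ∧ xR³w))

This is a Sahlqvist (Geach-type) schema ◇^2□^2q → □^0◇^3q.
First-order correspondent: ∀x ∀y (xR²y → ∃w (yR²w ∧ xR³w)).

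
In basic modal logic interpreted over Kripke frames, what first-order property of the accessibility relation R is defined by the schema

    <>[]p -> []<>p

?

This schema is the .2 axiom.
It corresponds to convergence: forall x forall y forall z (Rxy & Rxz -> exists w (Ryw & Rzw)).

Convergence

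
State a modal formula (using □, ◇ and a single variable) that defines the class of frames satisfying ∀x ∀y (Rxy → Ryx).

ψ → □◇ψ

A defining formula is ψ → □◇ψ (the B axiom).
Suppose ψ→□◇ψ is valid. Take Rxy and set V(ψ)={x}. Then ψ at x, so □◇ψ at x, so ◇ψ at y, so some z with Ryz has ψ; z=x, i.e. Ryx.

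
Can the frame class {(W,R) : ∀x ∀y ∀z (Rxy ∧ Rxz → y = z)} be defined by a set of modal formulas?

Yes, by ◇p → □p

This is a Sahlqvist condition; the CD axiom ◇p → □p defines it.
Suppose ◇p→□p is valid. Take Rxy, Rxz and set V(p)={y}. Then ◇p at x, so □p at x, so p at z, i.e. z=y.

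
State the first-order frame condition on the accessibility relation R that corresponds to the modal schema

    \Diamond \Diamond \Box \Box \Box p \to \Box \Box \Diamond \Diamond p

\forall x \forall y \forall z ((x R^2 y \wedge x R^2 z) \to \exists w (y R^3 w \wedge z R^2 w))

This is a Sahlqvist (Geach-type) schema ◇^2□^3p → □^2◇^2p.
Minimal-valuation argument: fix x; take any y with xR^2y and any z with xR^2z. Set V(p) to the set of worlds R-reachable from y in exactly 3 steps. Then □^3p holds at y, so the antecedent holds at x; validity forces ◇^2p at z, giving a w with zR^2w and yR^3w.
First-order correspondent: \forall x \forall y \forall z ((x R^2 y \wedge x R^2 z) \to \exists w (y R^3 w \wedge z R^2 w)).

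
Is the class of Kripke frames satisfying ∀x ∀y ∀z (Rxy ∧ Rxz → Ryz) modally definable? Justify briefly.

This is a Sahlqvist condition; the 5 axiom ◇r → □◇r defines it.

Yes, by ◇r → □◇r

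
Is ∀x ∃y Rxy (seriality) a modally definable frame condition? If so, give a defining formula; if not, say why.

Definable; □r → ◇r defines it

Yes: it is seriality, defined by the D schema □r → ◇r.
Suppose □r→◇r is valid. At any x set V(r)=W. Then □r at x, so ◇r at x, so x has a successor.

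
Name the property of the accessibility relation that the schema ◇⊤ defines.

Seriality

◇⊤ holds at w iff w has a successor, so frame-validity of ◇⊤ is exactly seriality. Equivalently via □p → ◇p:
Suppose □p→◇p is valid. At any x set V(p)=W. Then □p at x, so ◇p at x, so x has a successor.
Conversely, any frame satisfying ∀x ∃y Rxy validates the schema.
So the correspondent is seriality.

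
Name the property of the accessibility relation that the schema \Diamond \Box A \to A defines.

symmetry: \forall x \forall y (Rxy \to Ryx)

Replacing A by ¬A and contraposing gives the equivalent schema A → □◇A.
Suppose A→□◇A is valid. Take Rxy and set V(A)={x}. Then A at x, so □◇A at x, so ◇A at y, so some z with Ryz has A; z=x, i.e. Ryx.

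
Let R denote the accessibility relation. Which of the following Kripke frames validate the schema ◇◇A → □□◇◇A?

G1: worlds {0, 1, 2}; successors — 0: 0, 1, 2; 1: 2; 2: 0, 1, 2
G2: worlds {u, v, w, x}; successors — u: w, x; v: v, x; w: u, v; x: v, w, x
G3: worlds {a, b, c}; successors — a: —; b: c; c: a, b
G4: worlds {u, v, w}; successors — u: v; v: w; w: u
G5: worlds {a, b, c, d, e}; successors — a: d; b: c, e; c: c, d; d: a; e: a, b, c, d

G1

Frame correspondent (Sahlqvist): ∀x ∀y ∀z ((xR²y ∧ xR²z) → ∃w (y = w ∧ zR²w)) — i.e. a generalized confluence (Geach) condition.
G1: ✓.
G2: fails — uR²u, uR²v but no t with u=t and vR²t.
G3: fails — bR²a, bR²a but no w with a=w and aR²w.
G4: fails — uR²w, uR²w but no t with w=t and wR²t.
G5: fails — bR²a, bR²d but no w with a=w and dR²w.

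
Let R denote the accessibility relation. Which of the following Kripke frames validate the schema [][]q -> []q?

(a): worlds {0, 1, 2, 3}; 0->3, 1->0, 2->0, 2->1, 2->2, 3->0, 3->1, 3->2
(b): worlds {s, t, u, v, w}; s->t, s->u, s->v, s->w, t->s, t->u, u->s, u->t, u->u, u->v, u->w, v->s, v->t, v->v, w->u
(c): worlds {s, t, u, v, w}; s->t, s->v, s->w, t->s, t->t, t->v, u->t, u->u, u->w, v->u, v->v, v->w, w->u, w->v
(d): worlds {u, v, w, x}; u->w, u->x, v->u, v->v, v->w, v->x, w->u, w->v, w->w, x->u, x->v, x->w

(b), (c)

Frame correspondent (Sahlqvist): forall x forall y (Rxy -> exists z (Rxz & Rzy)) — i.e. density.
(a): fails — R10 but no z with R1z and Rz0.
(b): ✓.
(c): ✓.
(d): fails — Rux but no z with Ruz and Rzx.
Valid on: (b), (c).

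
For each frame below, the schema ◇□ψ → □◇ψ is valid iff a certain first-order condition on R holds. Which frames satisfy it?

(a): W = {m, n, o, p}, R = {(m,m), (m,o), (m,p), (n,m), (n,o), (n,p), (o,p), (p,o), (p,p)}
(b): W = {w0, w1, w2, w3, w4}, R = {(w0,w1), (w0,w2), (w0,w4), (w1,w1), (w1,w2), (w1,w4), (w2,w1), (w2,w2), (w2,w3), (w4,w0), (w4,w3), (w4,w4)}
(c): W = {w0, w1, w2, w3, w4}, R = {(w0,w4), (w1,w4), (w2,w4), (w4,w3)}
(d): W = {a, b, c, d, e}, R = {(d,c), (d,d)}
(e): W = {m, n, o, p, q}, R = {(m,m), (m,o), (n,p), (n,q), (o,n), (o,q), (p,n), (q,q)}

Frame correspondent (Sahlqvist): ∀x ∀y ∀z (Rxy ∧ Rxz → ∃w (Ryw ∧ Rzw)) — i.e. convergence.
(a): satisfies the condition.
(b): fails — Rw2w1 and Rw2w3 but w1 and w3 have no common successor.
(c): fails — Rw4w3 and Rw4w3 but w3 and w3 have no common successor.
(d): fails — Rdd and Rdc but d and c have no common successor.
(e): fails — Rmo and Rmm but o and m have no common successor.
Valid on: (a).

(a)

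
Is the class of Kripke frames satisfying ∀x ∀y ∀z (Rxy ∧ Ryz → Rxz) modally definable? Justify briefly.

Yes, by □p → □□p

Yes: it is transitivity, defined by the 4 schema □p → □□p.
Suppose □p→□□p is valid. Take Rxy, Ryz and set V(p)={w : Rxw}. Then □p at x, so □□p at x, so □p at y, so p at z, i.e. Rxz.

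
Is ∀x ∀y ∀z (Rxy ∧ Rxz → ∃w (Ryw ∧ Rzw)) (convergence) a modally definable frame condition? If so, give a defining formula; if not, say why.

This is a Sahlqvist condition; the .2 axiom ◇□p → □◇p defines it.

Definable; ◇□p → □◇p defines it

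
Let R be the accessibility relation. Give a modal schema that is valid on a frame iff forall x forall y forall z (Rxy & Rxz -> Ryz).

◇q → □◇q

A defining formula is ◇q → □◇q (the 5 axiom).
Suppose ◇q→□◇q is valid. Take Rxy, Rxz and set V(q)={y}. Then ◇q at x, so □◇q at x, so ◇q at z, so some w with Rzw has q; w=y, i.e. Rzy. By symmetry of the argument, Ryz.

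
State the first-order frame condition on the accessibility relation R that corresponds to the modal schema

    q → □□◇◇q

This is a Sahlqvist (Geach-type) schema ◇^0□^0q → □^2◇^2q.
Minimal-valuation argument: fix x; take any y with xR^0y and any z with xR^2z. Set V(q) to the set of worlds R-reachable from y in exactly 0 steps. Then □^0q holds at y, so the antecedent holds at x; validity forces ◇^2q at z, giving a w with zR^2w and yR^0w.
First-order correspondent: ∀x ∀z (xR²z → ∃w (x = w ∧ zR²w)).

∀x ∀z (xR²z → ∃w (x = w ∧ zR²w))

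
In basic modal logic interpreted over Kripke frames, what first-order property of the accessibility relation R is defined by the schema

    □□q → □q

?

density: ∀x ∀y (Rxy → ∃z (Rxz ∧ Rzy))

Suppose □□q→□q is valid. Take Rxy and set V(q)={w : xR²w}. Then □□q at x, so □q at x, so q at y, i.e. ∃z(Rxz∧Rzy).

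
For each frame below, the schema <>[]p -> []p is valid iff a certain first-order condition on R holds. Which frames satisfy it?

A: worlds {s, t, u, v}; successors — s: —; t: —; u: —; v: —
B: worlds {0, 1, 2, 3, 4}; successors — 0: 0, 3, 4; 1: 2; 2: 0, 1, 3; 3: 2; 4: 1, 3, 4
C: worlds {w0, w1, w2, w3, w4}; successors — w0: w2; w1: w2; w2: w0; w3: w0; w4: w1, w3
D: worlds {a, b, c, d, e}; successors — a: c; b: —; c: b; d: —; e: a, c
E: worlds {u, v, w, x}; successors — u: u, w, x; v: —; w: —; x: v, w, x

A

This is the axiom for a generalized confluence (Geach) condition; its first-order frame correspondent is forall x forall y forall z ((xRy & xRz) -> exists w (yRw & z = w)).
A: condition met.
B: fails — 0R3, 0R0 but no w with 3Rw and 0=w.
C: fails — w0Rw2, w0Rw2 but no w with w2Rw and w2=w.
D: fails — aRc, aRc but no w with cRw and c=w.
E: fails — uRw, uRu but no t with wRt and u=t.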